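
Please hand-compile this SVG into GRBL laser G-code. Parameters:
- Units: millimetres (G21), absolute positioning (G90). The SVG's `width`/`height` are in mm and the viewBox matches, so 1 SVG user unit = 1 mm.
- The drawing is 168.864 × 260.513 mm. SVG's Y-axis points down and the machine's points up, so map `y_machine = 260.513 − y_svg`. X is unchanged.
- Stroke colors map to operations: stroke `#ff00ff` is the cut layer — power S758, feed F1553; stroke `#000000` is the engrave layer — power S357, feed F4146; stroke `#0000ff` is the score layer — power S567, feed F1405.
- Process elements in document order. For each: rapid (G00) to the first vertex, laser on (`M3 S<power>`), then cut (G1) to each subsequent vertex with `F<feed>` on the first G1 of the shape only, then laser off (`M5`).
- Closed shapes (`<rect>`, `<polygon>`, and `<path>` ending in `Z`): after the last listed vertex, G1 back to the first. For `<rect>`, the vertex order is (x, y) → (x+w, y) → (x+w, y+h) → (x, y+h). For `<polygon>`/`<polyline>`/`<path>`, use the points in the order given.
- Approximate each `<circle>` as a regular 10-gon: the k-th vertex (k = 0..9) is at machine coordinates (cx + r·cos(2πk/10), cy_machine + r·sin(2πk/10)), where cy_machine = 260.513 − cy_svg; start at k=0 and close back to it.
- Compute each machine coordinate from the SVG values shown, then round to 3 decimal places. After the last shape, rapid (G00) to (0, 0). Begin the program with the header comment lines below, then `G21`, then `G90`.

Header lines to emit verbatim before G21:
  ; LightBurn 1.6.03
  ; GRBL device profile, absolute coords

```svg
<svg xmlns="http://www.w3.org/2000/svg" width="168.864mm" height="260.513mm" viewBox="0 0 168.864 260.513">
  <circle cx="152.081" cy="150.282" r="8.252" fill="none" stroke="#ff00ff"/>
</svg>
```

; LightBurn 1.6.03
; GRBL device profile, absolute coords
G21
G90
G00 X160.333 Y110.231
M3 S758
G1 X158.757 Y115.081 F1553
G1 X154.631 Y118.079
G1 X149.531 Y118.079
G1 X145.405 Y115.081
G1 X143.829 Y110.231
G1 X145.405 Y105.381
G1 X149.531 Y102.383
G1 X154.631 Y102.383
G1 X158.757 Y105.381
G1 X160.333 Y110.231
M5
G00 X0.000 Y0.000

Since the viewBox matches the mm dimensions, user units are millimetres directly. The only transform is the Y-flip y_m = 260.513 − y_svg.

Shape 1 is a circle drawn with `<circle>`. Its stroke #ff00ff means cut at S758, F1553. After flipping Y the toolpath is (160.333,110.231) → (158.757,115.081) → (154.631,118.079) → (149.531,118.079) → (145.405,115.081) → (143.829,110.231) → (145.405,105.381) → (149.531,102.383) → (154.631,102.383) → (158.757,105.381) → (160.333,110.231), returning to the start.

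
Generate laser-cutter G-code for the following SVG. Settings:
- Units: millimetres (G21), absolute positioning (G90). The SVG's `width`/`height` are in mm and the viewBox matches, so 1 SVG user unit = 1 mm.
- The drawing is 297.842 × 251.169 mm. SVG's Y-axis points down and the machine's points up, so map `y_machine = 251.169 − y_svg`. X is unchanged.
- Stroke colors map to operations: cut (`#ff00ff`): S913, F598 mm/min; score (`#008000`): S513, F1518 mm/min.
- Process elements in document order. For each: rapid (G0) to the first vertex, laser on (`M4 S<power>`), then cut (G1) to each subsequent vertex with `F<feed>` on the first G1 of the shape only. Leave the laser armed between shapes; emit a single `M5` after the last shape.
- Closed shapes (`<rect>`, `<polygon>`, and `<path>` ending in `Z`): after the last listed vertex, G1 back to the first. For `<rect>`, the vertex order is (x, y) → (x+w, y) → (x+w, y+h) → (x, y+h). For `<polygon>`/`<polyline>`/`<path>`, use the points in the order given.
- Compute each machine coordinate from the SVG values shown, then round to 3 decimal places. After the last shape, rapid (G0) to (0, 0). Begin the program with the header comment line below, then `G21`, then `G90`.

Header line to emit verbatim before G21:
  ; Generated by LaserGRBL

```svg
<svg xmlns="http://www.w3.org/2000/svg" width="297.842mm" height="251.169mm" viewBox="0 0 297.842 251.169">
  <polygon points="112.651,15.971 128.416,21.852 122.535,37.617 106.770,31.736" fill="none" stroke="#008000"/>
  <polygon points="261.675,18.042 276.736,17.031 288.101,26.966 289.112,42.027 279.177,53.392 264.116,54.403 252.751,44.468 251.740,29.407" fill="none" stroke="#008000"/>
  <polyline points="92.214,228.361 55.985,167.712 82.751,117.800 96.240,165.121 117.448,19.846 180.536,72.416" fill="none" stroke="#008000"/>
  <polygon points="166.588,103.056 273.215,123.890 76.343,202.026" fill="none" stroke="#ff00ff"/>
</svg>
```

1 u = 1 mm; y_m = 251.169 − y.

[1] `<polygon>` regular polygon, #008000→score S513 F1518: (112.651,235.198) → (128.416,229.317) → (122.535,213.552) → (106.770,219.433) → (112.651,235.198) (closed)

[2] `<polygon>` regular polygon, #008000→score S513 F1518: (261.675,233.127) → (276.736,234.138) → (288.101,224.203) → (289.112,209.142) → (279.177,197.777) → (264.116,196.766) → (252.751,206.701) → (251.740,221.762) → (261.675,233.127) (closed)

[3] `<polyline>` open polyline, #008000→score S513 F1518: (92.214,22.808) → (55.985,83.457) → (82.751,133.369) → (96.240,86.048) → (117.448,231.323) → (180.536,178.753)

[4] `<polygon>` closed polygon, #ff00ff→cut S913 F598: (166.588,148.113) → (273.215,127.279) → (76.343,49.143) → (166.588,148.113) (closed)

; Generated by LaserGRBL
G21
G90
G0 X112.651 Y235.198
M4 S513
G1 X128.416 Y229.317 F1518
G1 X122.535 Y213.552
G1 X106.770 Y219.433
G1 X112.651 Y235.198
G0 X261.675 Y233.127
M4 S513
G1 X276.736 Y234.138 F1518
G1 X288.101 Y224.203
G1 X289.112 Y209.142
G1 X279.177 Y197.777
G1 X264.116 Y196.766
G1 X252.751 Y206.701
G1 X251.740 Y221.762
G1 X261.675 Y233.127
G0 X92.214 Y22.808
M4 S513
G1 X55.985 Y83.457 F1518
G1 X82.751 Y133.369
G1 X96.240 Y86.048
G1 X117.448 Y231.323
G1 X180.536 Y178.753
G0 X166.588 Y148.113
M4 S913
G1 X273.215 Y127.279 F598
G1 X76.343 Y49.143
G1 X166.588 Y148.113
M5
G0 X0.000 Y0.000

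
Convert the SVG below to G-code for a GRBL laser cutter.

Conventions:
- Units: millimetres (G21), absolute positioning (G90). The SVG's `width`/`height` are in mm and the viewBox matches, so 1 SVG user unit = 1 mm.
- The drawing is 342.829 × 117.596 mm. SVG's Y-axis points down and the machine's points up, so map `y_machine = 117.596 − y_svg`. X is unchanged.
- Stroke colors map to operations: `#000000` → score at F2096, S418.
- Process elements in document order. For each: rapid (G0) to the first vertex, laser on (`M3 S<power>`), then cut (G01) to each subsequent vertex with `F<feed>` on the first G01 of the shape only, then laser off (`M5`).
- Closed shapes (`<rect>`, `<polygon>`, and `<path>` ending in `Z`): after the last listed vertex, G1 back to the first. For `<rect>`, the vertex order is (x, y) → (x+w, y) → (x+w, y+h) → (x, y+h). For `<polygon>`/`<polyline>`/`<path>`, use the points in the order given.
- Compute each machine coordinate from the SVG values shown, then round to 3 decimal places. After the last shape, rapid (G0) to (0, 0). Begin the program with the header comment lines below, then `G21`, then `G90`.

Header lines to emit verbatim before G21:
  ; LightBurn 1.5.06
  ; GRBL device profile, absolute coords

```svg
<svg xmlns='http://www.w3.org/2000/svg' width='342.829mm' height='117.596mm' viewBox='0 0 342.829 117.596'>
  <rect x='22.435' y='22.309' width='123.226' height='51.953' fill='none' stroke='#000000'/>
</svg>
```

1 u = 1 mm; y_m = 117.596 − y.

[1] `<rect>` rectangle, #000000→score S418 F2096: (22.435,95.287) → (145.661,95.287) → (145.661,43.334) → (22.435,43.334) → (22.435,95.287) (closed)

; LightBurn 1.5.06
; GRBL device profile, absolute coords
G21
G90
G0 X22.435 Y95.287
M3 S418
G01 X145.661 Y95.287 F2096
G01 X145.661 Y43.334
G01 X22.435 Y43.334
G01 X22.435 Y95.287
M5
G0 X0.000 Y0.000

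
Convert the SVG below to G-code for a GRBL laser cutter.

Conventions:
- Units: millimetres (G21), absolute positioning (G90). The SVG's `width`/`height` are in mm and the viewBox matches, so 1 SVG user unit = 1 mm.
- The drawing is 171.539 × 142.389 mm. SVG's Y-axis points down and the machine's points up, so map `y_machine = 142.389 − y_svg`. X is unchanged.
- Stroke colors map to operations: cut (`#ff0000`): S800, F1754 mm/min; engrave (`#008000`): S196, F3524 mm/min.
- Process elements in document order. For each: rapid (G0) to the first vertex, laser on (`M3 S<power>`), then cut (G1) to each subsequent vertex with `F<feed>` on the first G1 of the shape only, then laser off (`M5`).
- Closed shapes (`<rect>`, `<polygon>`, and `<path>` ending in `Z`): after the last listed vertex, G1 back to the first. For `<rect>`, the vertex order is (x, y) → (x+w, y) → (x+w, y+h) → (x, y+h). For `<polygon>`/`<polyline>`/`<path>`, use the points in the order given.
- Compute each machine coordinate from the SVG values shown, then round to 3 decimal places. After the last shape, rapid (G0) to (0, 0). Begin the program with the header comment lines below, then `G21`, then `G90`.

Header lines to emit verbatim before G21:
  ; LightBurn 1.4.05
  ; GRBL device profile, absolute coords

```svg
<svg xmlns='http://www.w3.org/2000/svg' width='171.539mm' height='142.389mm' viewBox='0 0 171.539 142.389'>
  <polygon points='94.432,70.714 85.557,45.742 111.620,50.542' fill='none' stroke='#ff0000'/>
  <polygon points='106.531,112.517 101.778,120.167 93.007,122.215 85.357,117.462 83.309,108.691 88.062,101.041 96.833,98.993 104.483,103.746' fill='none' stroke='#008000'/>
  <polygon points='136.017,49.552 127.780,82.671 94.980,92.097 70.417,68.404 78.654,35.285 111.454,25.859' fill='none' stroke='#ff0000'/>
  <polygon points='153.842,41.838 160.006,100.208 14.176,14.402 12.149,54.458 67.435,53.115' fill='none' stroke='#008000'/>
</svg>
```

viewBox `0 0 171.539 142.389` with mm width/height → 1 unit = 1 mm. Flip: y_m = 142.389 − y_svg.

**Shape 1** — `<polygon>` regular polygon, stroke `#ff0000` → cut (S800, F1754). Machine vertices: (94.432,71.675) → (85.557,96.647) → (111.620,91.847) → (94.432,71.675). Closed: final G1 returns to the first vertex.

**Shape 2** — `<polygon>` regular polygon, stroke `#008000` → engrave (S196, F3524). Machine vertices: (106.531,29.872) → (101.778,22.222) → (93.007,20.174) → (85.357,24.927) → (83.309,33.698) → (88.062,41.348) → (96.833,43.396) → (104.483,38.643) → (106.531,29.872). Closed: final G1 returns to the first vertex.

**Shape 3** — `<polygon>` regular polygon, stroke `#ff0000` → cut (S800, F1754). Machine vertices: (136.017,92.837) → (127.780,59.718) → (94.980,50.292) → (70.417,73.985) → (78.654,107.104) → (111.454,116.530) → (136.017,92.837). Closed: final G1 returns to the first vertex.

**Shape 4** — `<polygon>` closed polygon, stroke `#008000` → engrave (S196, F3524). Machine vertices: (153.842,100.551) → (160.006,42.181) → (14.176,127.987) → (12.149,87.931) → (67.435,89.274) → (153.842,100.551). Closed: final G1 returns to the first vertex.

; LightBurn 1.4.05
; GRBL device profile, absolute coords
G21
G90
G0 X94.432 Y71.675
M3 S800
G1 X85.557 Y96.647 F1754
G1 X111.620 Y91.847
G1 X94.432 Y71.675
M5
G0 X106.531 Y29.872
M3 S196
G1 X101.778 Y22.222 F3524
G1 X93.007 Y20.174
G1 X85.357 Y24.927
G1 X83.309 Y33.698
G1 X88.062 Y41.348
G1 X96.833 Y43.396
G1 X104.483 Y38.643
G1 X106.531 Y29.872
M5
G0 X136.017 Y92.837
M3 S800
G1 X127.780 Y59.718 F1754
G1 X94.980 Y50.292
G1 X70.417 Y73.985
G1 X78.654 Y107.104
G1 X111.454 Y116.530
G1 X136.017 Y92.837
M5
G0 X153.842 Y100.551
M3 S196
G1 X160.006 Y42.181 F3524
G1 X14.176 Y127.987
G1 X12.149 Y87.931
G1 X67.435 Y89.274
G1 X153.842 Y100.551
M5
G0 X0.000 Y0.000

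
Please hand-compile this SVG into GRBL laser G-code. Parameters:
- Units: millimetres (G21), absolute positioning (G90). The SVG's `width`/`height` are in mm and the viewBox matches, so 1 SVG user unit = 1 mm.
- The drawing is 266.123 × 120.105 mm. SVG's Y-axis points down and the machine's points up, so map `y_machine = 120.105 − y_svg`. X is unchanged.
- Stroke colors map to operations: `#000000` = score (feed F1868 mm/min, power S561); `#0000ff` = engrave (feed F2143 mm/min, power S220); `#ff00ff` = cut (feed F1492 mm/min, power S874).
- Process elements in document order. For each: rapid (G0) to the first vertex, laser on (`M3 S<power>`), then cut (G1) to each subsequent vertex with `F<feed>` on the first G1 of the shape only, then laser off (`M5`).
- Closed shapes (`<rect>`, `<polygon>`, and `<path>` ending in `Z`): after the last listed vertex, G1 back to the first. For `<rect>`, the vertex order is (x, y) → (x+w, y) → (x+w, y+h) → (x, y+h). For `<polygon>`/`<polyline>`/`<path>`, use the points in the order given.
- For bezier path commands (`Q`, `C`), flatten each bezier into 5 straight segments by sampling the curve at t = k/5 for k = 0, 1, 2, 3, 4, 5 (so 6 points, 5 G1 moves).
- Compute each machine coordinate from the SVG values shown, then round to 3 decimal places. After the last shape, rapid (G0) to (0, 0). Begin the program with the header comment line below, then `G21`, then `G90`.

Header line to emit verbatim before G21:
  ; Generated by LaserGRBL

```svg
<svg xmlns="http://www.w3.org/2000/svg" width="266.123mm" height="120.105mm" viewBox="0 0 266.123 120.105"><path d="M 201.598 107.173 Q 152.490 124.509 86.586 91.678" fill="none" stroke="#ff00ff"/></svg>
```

; Generated by LaserGRBL
G21
G90
G0 X201.598 Y12.932
M3 S874
G1 X181.283 Y8.004 F1492
G1 X159.624 Y7.090
G1 X136.622 Y10.189
G1 X112.276 Y17.301
G1 X86.586 Y28.427
M5
G0 X0.000 Y0.000

1 u = 1 mm; y_m = 120.105 − y.

[1] `<path>` quadratic bezier, #ff00ff→cut S874 F1492: (201.598,12.932) → (181.283,8.004) → (159.624,7.090) → (136.622,10.189) → (112.276,17.301) → (86.586,28.427)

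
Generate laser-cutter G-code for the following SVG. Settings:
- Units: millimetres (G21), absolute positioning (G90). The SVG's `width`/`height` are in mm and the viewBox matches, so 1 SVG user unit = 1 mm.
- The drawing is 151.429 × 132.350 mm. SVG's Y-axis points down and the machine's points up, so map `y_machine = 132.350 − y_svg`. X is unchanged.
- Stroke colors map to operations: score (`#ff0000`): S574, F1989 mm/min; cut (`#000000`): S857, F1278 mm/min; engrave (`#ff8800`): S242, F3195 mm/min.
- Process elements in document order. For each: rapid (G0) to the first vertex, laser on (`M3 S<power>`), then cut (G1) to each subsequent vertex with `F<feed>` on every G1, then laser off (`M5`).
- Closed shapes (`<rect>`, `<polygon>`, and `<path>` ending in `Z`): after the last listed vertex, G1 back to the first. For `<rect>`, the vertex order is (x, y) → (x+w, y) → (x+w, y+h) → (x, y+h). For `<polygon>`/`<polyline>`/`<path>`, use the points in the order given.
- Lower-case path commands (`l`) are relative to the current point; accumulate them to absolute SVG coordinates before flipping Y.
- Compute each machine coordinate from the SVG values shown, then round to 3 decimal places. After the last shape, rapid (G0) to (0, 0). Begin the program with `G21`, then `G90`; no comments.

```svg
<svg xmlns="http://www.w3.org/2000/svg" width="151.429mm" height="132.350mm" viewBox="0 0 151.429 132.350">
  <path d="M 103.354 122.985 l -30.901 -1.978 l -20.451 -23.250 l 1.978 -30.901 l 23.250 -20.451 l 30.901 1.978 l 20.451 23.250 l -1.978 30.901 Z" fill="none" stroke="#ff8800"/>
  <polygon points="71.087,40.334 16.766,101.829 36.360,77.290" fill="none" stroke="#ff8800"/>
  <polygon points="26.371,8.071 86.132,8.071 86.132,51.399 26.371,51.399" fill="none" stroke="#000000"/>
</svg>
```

G21
G90
G0 X103.354 Y9.365
M3 S242
G1 X72.453 Y11.343 F3195
G1 X52.002 Y34.593 F3195
G1 X53.980 Y65.494 F3195
G1 X77.230 Y85.945 F3195
G1 X108.131 Y83.967 F3195
G1 X128.582 Y60.717 F3195
G1 X126.604 Y29.816 F3195
G1 X103.354 Y9.365 F3195
M5
G0 X71.087 Y92.016
M3 S242
G1 X16.766 Y30.521 F3195
G1 X36.360 Y55.060 F3195
G1 X71.087 Y92.016 F3195
M5
G0 X26.371 Y124.279
M3 S857
G1 X86.132 Y124.279 F1278
G1 X86.132 Y80.951 F1278
G1 X26.371 Y80.951 F1278
G1 X26.371 Y124.279 F1278
M5
G0 X0.000 Y0.000

viewBox `0 0 151.429 132.350` with mm width/height → 1 unit = 1 mm. Flip: y_m = 132.350 − y_svg.

**Shape 1** — `<path>` regular polygon, stroke `#ff8800` → engrave (S242, F3195). Machine vertices: (103.354,9.365) → (72.453,11.343) → (52.002,34.593) → (53.980,65.494) → (77.230,85.945) → (108.131,83.967) → (128.582,60.717) → (126.604,29.816) → (103.354,9.365). Closed: final G1 returns to the first vertex.

**Shape 2** — `<polygon>` closed polygon, stroke `#ff8800` → engrave (S242, F3195). Machine vertices: (71.087,92.016) → (16.766,30.521) → (36.360,55.060) → (71.087,92.016). Closed: final G1 returns to the first vertex.

**Shape 3** — `<polygon>` rectangle, stroke `#000000` → cut (S857, F1278). Machine vertices: (26.371,124.279) → (86.132,124.279) → (86.132,80.951) → (26.371,80.951) → (26.371,124.279). Closed: final G1 returns to the first vertex.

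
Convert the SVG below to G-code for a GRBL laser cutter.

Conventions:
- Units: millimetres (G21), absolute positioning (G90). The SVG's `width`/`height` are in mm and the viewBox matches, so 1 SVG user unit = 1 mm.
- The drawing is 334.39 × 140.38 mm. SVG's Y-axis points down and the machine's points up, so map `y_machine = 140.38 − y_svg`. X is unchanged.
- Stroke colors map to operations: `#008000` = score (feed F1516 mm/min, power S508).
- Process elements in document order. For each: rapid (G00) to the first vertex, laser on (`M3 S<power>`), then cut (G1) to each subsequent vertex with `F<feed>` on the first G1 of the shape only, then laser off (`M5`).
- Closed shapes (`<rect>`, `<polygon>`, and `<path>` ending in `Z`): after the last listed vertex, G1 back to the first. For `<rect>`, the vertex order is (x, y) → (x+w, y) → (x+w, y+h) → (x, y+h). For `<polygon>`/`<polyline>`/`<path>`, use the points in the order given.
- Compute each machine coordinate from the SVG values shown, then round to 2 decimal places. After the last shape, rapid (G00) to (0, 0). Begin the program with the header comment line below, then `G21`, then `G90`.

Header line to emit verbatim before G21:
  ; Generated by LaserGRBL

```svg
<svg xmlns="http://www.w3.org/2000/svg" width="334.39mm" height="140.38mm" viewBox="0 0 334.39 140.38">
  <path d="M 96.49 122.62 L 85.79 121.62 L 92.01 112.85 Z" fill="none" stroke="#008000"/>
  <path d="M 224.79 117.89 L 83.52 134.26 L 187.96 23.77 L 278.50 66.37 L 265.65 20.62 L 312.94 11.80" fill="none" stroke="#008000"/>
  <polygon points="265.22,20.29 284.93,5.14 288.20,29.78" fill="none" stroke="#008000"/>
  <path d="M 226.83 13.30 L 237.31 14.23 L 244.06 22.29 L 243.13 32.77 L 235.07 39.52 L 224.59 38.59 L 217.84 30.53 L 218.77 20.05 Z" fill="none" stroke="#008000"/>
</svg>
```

; Generated by LaserGRBL
G21
G90
G00 X96.49 Y17.76
M3 S508
G1 X85.79 Y18.76 F1516
G1 X92.01 Y27.53
G1 X96.49 Y17.76
M5
G00 X224.79 Y22.49
M3 S508
G1 X83.52 Y6.12 F1516
G1 X187.96 Y116.61
G1 X278.50 Y74.01
G1 X265.65 Y119.76
G1 X312.94 Y128.58
M5
G00 X265.22 Y120.09
M3 S508
G1 X284.93 Y135.24 F1516
G1 X288.20 Y110.60
G1 X265.22 Y120.09
M5
G00 X226.83 Y127.08
M3 S508
G1 X237.31 Y126.15 F1516
G1 X244.06 Y118.09
G1 X243.13 Y107.61
G1 X235.07 Y100.86
G1 X224.59 Y101.79
G1 X217.84 Y109.85
G1 X218.77 Y120.33
G1 X226.83 Y127.08
M5
G00 X0.00 Y0.00

viewBox `0 0 334.39 140.38` with mm width/height → 1 unit = 1 mm. Flip: y_m = 140.38 − y_svg.

**Shape 1** — `<path>` regular polygon, stroke `#008000` → score (S508, F1516). Machine vertices: (96.49,17.76) → (85.79,18.76) → (92.01,27.53) → (96.49,17.76). Closed: final G1 returns to the first vertex.

**Shape 2** — `<path>` open polyline, stroke `#008000` → score (S508, F1516). Machine vertices: (224.79,22.49) → (83.52,6.12) → (187.96,116.61) → (278.50,74.01) → (265.65,119.76) → (312.94,128.58). Open path.

**Shape 3** — `<polygon>` regular polygon, stroke `#008000` → score (S508, F1516). Machine vertices: (265.22,120.09) → (284.93,135.24) → (288.20,110.60) → (265.22,120.09). Closed: final G1 returns to the first vertex.

**Shape 4** — `<path>` regular polygon, stroke `#008000` → score (S508, F1516). Machine vertices: (226.83,127.08) → (237.31,126.15) → (244.06,118.09) → (243.13,107.61) → (235.07,100.86) → (224.59,101.79) → (217.84,109.85) → (218.77,120.33) → (226.83,127.08). Closed: final G1 returns to the first vertex.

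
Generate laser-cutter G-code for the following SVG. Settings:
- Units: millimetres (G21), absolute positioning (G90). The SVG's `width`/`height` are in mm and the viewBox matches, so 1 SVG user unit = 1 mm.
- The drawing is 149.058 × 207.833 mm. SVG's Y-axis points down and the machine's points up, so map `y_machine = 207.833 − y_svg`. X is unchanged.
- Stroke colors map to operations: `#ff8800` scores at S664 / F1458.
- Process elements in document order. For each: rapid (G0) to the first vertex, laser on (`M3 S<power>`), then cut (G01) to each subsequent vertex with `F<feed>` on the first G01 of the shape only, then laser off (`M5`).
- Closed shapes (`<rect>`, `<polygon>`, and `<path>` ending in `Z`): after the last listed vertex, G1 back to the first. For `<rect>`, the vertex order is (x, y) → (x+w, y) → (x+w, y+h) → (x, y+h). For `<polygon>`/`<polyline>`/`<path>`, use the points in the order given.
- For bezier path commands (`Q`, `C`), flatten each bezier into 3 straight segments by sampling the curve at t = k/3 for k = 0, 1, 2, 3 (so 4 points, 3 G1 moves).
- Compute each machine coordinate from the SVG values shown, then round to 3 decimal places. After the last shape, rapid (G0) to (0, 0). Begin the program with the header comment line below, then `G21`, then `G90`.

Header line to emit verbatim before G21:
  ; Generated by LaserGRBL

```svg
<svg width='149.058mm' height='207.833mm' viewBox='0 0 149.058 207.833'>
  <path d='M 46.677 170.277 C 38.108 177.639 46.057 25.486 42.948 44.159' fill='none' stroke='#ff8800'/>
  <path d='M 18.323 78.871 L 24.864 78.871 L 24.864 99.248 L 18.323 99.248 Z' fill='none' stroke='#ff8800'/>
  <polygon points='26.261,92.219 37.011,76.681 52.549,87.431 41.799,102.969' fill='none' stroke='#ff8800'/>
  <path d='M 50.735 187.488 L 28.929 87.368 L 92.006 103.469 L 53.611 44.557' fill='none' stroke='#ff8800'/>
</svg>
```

; Generated by LaserGRBL
G21
G90
G0 X46.677 Y37.556
M3 S664
G01 X42.593 Y71.131 F1458
G01 X43.392 Y137.640
G01 X42.948 Y163.674
M5
G0 X18.323 Y128.962
M3 S664
G01 X24.864 Y128.962 F1458
G01 X24.864 Y108.585
G01 X18.323 Y108.585
G01 X18.323 Y128.962
M5
G0 X26.261 Y115.614
M3 S664
G01 X37.011 Y131.152 F1458
G01 X52.549 Y120.402
G01 X41.799 Y104.864
G01 X26.261 Y115.614
M5
G0 X50.735 Y20.345
M3 S664
G01 X28.929 Y120.465 F1458
G01 X92.006 Y104.364
G01 X53.611 Y163.276
M5
G0 X0.000 Y0.000

viewBox `0 0 149.058 207.833` with mm width/height → 1 unit = 1 mm. Flip: y_m = 207.833 − y_svg.

**Shape 1** — `<path>` cubic bezier, stroke `#ff8800` → score (S664, F1458). Control points (SVG): P0=(46.677,170.277), P1=(38.108,177.639), P2=(46.057,25.486), P3=(42.948,44.159); sampled at t=k/3. Machine vertices: (46.677,37.556) → (42.593,71.131) → (43.392,137.640) → (42.948,163.674). Open path.

**Shape 2** — `<path>` rectangle, stroke `#ff8800` → score (S664, F1458). Machine vertices: (18.323,128.962) → (24.864,128.962) → (24.864,108.585) → (18.323,108.585) → (18.323,128.962). Closed: final G1 returns to the first vertex.

**Shape 3** — `<polygon>` regular polygon, stroke `#ff8800` → score (S664, F1458). Machine vertices: (26.261,115.614) → (37.011,131.152) → (52.549,120.402) → (41.799,104.864) → (26.261,115.614). Closed: final G1 returns to the first vertex.

**Shape 4** — `<path>` open polyline, stroke `#ff8800` → score (S664, F1458). Machine vertices: (50.735,20.345) → (28.929,120.465) → (92.006,104.364) → (53.611,163.276). Open path.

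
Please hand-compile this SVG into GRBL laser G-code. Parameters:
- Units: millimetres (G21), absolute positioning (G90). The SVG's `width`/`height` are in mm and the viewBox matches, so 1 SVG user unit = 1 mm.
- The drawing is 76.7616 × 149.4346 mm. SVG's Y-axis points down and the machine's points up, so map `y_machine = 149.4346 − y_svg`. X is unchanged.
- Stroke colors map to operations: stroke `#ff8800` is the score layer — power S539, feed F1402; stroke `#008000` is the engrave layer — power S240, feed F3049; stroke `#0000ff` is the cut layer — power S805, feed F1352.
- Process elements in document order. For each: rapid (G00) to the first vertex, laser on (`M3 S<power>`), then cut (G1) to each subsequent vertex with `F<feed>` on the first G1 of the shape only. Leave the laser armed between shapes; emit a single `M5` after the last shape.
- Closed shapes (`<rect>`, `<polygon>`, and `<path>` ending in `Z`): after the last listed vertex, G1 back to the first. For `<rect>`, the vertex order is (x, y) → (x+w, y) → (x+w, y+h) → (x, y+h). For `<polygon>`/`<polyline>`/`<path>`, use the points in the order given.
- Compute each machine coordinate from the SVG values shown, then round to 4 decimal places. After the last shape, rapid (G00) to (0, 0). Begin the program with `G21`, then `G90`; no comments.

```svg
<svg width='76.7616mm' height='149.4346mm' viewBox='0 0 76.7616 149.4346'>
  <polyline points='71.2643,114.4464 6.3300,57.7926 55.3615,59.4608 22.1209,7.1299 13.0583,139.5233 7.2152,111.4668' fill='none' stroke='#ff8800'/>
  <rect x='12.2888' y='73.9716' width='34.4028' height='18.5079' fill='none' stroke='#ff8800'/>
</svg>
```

G21
G90
G00 X71.2643 Y34.9882
M3 S539
G1 X6.3300 Y91.6420 F1402
G1 X55.3615 Y89.9738
G1 X22.1209 Y142.3047
G1 X13.0583 Y9.9113
G1 X7.2152 Y37.9678
G00 X12.2888 Y75.4630
M3 S539
G1 X46.6916 Y75.4630 F1402
G1 X46.6916 Y56.9551
G1 X12.2888 Y56.9551
G1 X12.2888 Y75.4630
M5
G00 X0.0000 Y0.0000

1 u = 1 mm; y_m = 149.4346 − y.

[1] `<polyline>` open polyline, #ff8800→score S539 F1402: (71.2643,34.9882) → (6.3300,91.6420) → (55.3615,89.9738) → (22.1209,142.3047) → (13.0583,9.9113) → (7.2152,37.9678)

[2] `<rect>` rectangle, #ff8800→score S539 F1402: (12.2888,75.4630) → (46.6916,75.4630) → (46.6916,56.9551) → (12.2888,56.9551) → (12.2888,75.4630) (closed)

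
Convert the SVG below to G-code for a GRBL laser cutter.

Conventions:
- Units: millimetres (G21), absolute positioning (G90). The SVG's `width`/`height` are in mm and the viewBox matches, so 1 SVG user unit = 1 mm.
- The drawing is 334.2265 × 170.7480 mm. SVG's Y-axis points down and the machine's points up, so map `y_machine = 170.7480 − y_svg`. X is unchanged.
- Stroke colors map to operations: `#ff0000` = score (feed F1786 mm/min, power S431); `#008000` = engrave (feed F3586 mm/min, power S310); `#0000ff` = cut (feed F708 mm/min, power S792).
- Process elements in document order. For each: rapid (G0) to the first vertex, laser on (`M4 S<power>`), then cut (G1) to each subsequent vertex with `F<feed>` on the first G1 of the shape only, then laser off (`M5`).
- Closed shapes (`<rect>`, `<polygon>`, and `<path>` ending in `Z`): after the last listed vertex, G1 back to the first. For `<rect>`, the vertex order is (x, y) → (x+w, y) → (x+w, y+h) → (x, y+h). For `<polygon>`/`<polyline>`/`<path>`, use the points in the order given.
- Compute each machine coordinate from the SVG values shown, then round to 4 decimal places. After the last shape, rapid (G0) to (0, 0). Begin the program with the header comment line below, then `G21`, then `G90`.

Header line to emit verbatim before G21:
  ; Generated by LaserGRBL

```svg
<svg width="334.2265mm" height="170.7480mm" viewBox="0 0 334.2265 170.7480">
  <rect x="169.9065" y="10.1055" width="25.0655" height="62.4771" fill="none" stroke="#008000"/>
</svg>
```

; Generated by LaserGRBL
G21
G90
G0 X169.9065 Y160.6425
M4 S310
G1 X194.9720 Y160.6425 F3586
G1 X194.9720 Y98.1654
G1 X169.9065 Y98.1654
G1 X169.9065 Y160.6425
M5
G0 X0.0000 Y0.0000

viewBox `0 0 334.2265 170.7480` with mm width/height → 1 unit = 1 mm. Flip: y_m = 170.7480 − y_svg.

**Shape 1** — `<rect>` rectangle, stroke `#008000` → engrave (S310, F3586). Machine vertices: (169.9065,160.6425) → (194.9720,160.6425) → (194.9720,98.1654) → (169.9065,98.1654) → (169.9065,160.6425). Closed: final G1 returns to the first vertex.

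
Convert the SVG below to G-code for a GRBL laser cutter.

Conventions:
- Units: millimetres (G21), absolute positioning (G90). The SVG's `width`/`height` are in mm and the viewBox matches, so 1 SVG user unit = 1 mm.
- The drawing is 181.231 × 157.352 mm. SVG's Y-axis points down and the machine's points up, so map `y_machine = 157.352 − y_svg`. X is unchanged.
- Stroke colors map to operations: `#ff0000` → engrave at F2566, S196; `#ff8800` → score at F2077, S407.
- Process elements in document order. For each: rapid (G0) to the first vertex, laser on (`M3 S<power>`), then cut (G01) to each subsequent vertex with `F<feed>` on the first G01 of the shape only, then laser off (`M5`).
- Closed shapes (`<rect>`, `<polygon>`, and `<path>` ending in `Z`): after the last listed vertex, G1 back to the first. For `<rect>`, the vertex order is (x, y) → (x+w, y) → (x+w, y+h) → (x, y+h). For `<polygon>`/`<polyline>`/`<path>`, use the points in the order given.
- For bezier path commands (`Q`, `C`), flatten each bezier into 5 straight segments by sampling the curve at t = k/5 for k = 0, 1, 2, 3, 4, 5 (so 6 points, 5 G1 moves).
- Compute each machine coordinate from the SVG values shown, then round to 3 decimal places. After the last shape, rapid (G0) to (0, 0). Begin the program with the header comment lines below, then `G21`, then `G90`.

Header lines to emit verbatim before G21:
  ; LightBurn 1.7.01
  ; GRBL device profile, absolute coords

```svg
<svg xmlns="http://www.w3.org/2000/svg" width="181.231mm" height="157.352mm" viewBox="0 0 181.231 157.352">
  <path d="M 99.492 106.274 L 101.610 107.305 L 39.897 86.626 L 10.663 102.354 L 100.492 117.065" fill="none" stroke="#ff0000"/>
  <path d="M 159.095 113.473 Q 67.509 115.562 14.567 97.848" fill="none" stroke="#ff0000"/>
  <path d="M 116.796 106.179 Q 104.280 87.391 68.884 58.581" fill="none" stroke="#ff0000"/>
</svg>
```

; LightBurn 1.7.01
; GRBL device profile, absolute coords
G21
G90
G0 X99.492 Y51.078
M3 S196
G01 X101.610 Y50.047 F2566
G01 X39.897 Y70.726
G01 X10.663 Y54.998
G01 X100.492 Y40.287
M5
G0 X159.095 Y43.879
M3 S196
G01 X124.006 Y43.836 F2566
G01 X92.009 Y45.376
G01 X63.104 Y48.501
G01 X37.290 Y53.211
G01 X14.567 Y59.504
M5
G0 X116.796 Y51.173
M3 S196
G01 X110.874 Y59.089 F2566
G01 X103.122 Y67.807
G01 X93.540 Y77.327
G01 X82.127 Y87.648
G01 X68.884 Y98.771
M5
G0 X0.000 Y0.000

Since the viewBox matches the mm dimensions, user units are millimetres directly. The only transform is the Y-flip y_m = 157.352 − y_svg.

Shape 1 is a open polyline drawn with `<path>`. Its stroke #ff0000 means engrave at S196, F2566. After flipping Y the toolpath is (99.492,51.078) → (101.610,50.047) → (39.897,70.726) → (10.663,54.998) → (100.492,40.287).

Shape 2 is a quadratic bezier drawn with `<path>`. Its stroke #ff0000 means engrave at S196, F2566. After flipping Y the toolpath is (159.095,43.879) → (124.006,43.836) → (92.009,45.376) → (63.104,48.501) → (37.290,53.211) → (14.567,59.504).

Shape 3 is a quadratic bezier drawn with `<path>`. Its stroke #ff0000 means engrave at S196, F2566. After flipping Y the toolpath is (116.796,51.173) → (110.874,59.089) → (103.122,67.807) → (93.540,77.327) → (82.127,87.648) → (68.884,98.771).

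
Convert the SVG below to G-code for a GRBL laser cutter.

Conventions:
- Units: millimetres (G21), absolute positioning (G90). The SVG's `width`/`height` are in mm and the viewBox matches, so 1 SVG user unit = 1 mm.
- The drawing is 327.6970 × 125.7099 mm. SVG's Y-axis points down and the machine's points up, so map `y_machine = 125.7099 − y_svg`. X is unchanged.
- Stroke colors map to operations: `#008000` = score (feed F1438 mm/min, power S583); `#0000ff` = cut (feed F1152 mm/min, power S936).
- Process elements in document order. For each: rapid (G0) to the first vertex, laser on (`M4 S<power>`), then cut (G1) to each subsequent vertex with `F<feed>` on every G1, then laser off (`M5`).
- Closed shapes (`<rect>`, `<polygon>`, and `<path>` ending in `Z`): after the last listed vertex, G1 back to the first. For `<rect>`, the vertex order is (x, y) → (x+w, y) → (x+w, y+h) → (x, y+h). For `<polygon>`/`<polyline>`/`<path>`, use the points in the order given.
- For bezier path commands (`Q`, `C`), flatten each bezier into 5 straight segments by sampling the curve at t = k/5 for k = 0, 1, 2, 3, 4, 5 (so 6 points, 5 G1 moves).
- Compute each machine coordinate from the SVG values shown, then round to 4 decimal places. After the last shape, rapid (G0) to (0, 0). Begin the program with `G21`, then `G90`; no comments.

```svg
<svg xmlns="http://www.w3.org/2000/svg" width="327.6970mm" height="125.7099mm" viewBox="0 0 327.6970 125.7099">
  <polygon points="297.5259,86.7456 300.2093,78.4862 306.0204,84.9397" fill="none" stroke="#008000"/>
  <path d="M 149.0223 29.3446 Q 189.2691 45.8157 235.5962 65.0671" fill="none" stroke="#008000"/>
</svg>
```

G21
G90
G0 X297.5259 Y38.9643
M4 S583
G1 X300.2093 Y47.2237 F1438
G1 X306.0204 Y40.7702 F1438
G1 X297.5259 Y38.9643 F1438
M5
G0 X149.0223 Y96.3653
M4 S583
G1 X165.3642 Y89.6656 F1438
G1 X182.1926 Y82.7436 F1438
G1 X199.5074 Y75.5991 F1438
G1 X217.3086 Y68.2321 F1438
G1 X235.5962 Y60.6428 F1438
M5
G0 X0.0000 Y0.0000

1 u = 1 mm; y_m = 125.7099 − y.

[1] `<polygon>` regular polygon, #008000→score S583 F1438: (297.5259,38.9643) → (300.2093,47.2237) → (306.0204,40.7702) → (297.5259,38.9643) (closed)

[2] `<path>` quadratic bezier, #008000→score S583 F1438: (149.0223,96.3653) → (165.3642,89.6656) → (182.1926,82.7436) → (199.5074,75.5991) → (217.3086,68.2321) → (235.5962,60.6428)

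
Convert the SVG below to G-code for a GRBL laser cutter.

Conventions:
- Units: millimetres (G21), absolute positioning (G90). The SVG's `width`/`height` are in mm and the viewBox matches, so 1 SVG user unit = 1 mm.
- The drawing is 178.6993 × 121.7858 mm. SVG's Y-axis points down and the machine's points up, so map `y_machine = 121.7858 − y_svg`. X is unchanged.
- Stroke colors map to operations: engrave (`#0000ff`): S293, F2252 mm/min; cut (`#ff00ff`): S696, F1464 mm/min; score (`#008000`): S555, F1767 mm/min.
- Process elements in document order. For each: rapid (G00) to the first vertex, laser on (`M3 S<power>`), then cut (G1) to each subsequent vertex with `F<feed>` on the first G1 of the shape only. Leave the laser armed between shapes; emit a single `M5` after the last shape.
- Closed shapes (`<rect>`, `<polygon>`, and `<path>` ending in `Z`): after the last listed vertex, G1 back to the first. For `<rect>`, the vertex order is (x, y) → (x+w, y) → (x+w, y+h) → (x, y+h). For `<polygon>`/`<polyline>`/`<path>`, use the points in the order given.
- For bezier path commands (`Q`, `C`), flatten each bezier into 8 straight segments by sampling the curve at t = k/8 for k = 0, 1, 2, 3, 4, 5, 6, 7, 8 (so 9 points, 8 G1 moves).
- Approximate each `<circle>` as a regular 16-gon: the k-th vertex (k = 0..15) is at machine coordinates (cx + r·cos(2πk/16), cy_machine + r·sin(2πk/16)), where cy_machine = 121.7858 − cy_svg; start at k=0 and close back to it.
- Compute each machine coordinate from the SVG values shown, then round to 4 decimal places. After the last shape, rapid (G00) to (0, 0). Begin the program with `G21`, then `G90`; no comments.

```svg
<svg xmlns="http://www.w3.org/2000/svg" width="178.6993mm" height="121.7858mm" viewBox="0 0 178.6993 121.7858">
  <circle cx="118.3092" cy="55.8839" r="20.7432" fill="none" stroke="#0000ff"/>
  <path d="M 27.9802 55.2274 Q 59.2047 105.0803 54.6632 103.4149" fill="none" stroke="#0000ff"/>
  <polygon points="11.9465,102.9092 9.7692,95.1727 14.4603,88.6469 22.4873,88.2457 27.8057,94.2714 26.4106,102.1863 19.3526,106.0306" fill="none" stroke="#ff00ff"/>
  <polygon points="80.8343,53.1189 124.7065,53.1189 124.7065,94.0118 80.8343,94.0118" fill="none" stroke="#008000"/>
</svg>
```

viewBox `0 0 178.6993 121.7858` with mm width/height → 1 unit = 1 mm. Flip: y_m = 121.7858 − y_svg.

**Shape 1** — `<circle>` circle, stroke `#0000ff` → engrave (S293, F2252). Machine vertices: (139.0524,65.9019) → (137.4734,73.8400) → (132.9769,80.5696) → (126.2473,85.0661) → (118.3092,86.6451) → (110.3711,85.0661) → (103.6415,80.5696) → (99.1450,73.8400) → (97.5660,65.9019) → (99.1450,57.9638) → (103.6415,51.2342) → (110.3711,46.7377) → (118.3092,45.1587) → (126.2473,46.7377) → (132.9769,51.2342) → (137.4734,57.9638) → (139.0524,65.9019). Closed: final G1 returns to the first vertex.

**Shape 2** — `<path>` quadratic bezier, stroke `#0000ff` → engrave (S293, F2252). Control points (SVG): P0=(27.9802,55.2274), P1=(59.2047,105.0803), P2=(54.6632,103.4149); sampled at t=k/8. Machine vertices: (27.9802,66.5584) → (35.2275,54.9001) → (41.3571,44.8518) → (46.3690,36.4135) → (50.2632,29.5851) → (53.0397,24.3666) → (54.6986,20.7581) → (55.2397,18.7595) → (54.6632,18.3709). Open path.

**Shape 3** — `<polygon>` regular polygon, stroke `#ff00ff` → cut (S696, F1464). Machine vertices: (11.9465,18.8766) → (9.7692,26.6131) → (14.4603,33.1389) → (22.4873,33.5401) → (27.8057,27.5144) → (26.4106,19.5995) → (19.3526,15.7552) → (11.9465,18.8766). Closed: final G1 returns to the first vertex.

**Shape 4** — `<polygon>` rectangle, stroke `#008000` → score (S555, F1767). Machine vertices: (80.8343,68.6669) → (124.7065,68.6669) → (124.7065,27.7740) → (80.8343,27.7740) → (80.8343,68.6669). Closed: final G1 returns to the first vertex.

G21
G90
G00 X139.0524 Y65.9019
M3 S293
G1 X137.4734 Y73.8400 F2252
G1 X132.9769 Y80.5696
G1 X126.2473 Y85.0661
G1 X118.3092 Y86.6451
G1 X110.3711 Y85.0661
G1 X103.6415 Y80.5696
G1 X99.1450 Y73.8400
G1 X97.5660 Y65.9019
G1 X99.1450 Y57.9638
G1 X103.6415 Y51.2342
G1 X110.3711 Y46.7377
G1 X118.3092 Y45.1587
G1 X126.2473 Y46.7377
G1 X132.9769 Y51.2342
G1 X137.4734 Y57.9638
G1 X139.0524 Y65.9019
G00 X27.9802 Y66.5584
M3 S293
G1 X35.2275 Y54.9001 F2252
G1 X41.3571 Y44.8518
G1 X46.3690 Y36.4135
G1 X50.2632 Y29.5851
G1 X53.0397 Y24.3666
G1 X54.6986 Y20.7581
G1 X55.2397 Y18.7595
G1 X54.6632 Y18.3709
G00 X11.9465 Y18.8766
M3 S696
G1 X9.7692 Y26.6131 F1464
G1 X14.4603 Y33.1389
G1 X22.4873 Y33.5401
G1 X27.8057 Y27.5144
G1 X26.4106 Y19.5995
G1 X19.3526 Y15.7552
G1 X11.9465 Y18.8766
G00 X80.8343 Y68.6669
M3 S555
G1 X124.7065 Y68.6669 F1767
G1 X124.7065 Y27.7740
G1 X80.8343 Y27.7740
G1 X80.8343 Y68.6669
M5
G00 X0.0000 Y0.0000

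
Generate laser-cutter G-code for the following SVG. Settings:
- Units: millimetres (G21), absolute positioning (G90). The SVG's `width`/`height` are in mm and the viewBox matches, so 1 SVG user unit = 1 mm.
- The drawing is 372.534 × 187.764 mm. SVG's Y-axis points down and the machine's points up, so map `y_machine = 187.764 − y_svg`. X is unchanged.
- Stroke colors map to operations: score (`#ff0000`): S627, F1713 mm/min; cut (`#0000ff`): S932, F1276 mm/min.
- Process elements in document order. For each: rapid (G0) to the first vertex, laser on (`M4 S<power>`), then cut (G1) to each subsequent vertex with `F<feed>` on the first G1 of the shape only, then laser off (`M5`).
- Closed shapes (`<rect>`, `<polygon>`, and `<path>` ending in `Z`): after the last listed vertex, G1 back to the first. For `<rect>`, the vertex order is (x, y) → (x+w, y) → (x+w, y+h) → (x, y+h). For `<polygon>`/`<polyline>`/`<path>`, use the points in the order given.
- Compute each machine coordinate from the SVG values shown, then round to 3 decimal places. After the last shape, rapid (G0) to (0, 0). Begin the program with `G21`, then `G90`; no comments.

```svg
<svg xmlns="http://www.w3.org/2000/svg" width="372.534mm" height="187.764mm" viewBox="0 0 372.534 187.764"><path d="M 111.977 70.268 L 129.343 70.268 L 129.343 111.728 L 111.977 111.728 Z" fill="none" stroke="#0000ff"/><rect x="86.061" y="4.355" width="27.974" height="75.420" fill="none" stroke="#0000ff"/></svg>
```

G21
G90
G0 X111.977 Y117.496
M4 S932
G1 X129.343 Y117.496 F1276
G1 X129.343 Y76.036
G1 X111.977 Y76.036
G1 X111.977 Y117.496
M5
G0 X86.061 Y183.409
M4 S932
G1 X114.035 Y183.409 F1276
G1 X114.035 Y107.989
G1 X86.061 Y107.989
G1 X86.061 Y183.409
M5
G0 X0.000 Y0.000

Since the viewBox matches the mm dimensions, user units are millimetres directly. The only transform is the Y-flip y_m = 187.764 − y_svg.

Shape 1 is a rectangle drawn with `<path>`. Its stroke #0000ff means cut at S932, F1276. After flipping Y the toolpath is (111.977,117.496) → (129.343,117.496) → (129.343,76.036) → (111.977,76.036) → (111.977,117.496), returning to the start.

Shape 2 is a rectangle drawn with `<rect>`. Its stroke #0000ff means cut at S932, F1276. After flipping Y the toolpath is (86.061,183.409) → (114.035,183.409) → (114.035,107.989) → (86.061,107.989) → (86.061,183.409), returning to the start.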